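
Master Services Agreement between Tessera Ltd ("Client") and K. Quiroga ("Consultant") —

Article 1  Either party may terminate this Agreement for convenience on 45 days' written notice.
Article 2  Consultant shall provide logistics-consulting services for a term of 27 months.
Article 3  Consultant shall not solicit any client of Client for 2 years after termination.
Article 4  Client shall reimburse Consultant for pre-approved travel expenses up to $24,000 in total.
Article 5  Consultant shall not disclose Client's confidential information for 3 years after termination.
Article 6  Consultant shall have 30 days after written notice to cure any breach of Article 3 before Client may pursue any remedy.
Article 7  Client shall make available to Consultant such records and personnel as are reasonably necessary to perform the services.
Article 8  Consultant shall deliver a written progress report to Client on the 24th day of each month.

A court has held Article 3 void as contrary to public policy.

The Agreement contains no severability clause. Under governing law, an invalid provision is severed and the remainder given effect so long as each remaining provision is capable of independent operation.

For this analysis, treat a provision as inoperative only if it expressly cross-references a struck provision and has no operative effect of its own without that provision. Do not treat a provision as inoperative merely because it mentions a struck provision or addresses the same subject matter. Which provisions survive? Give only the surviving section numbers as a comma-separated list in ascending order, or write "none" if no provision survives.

Article 3 is struck. Article 6 operates only by reference to Article 3, so it falls with Article 3. Under the stated default rule, only provisions that cannot operate independently fall away; the rest are enforced. The provisions still in force are Article 1, Article 2, Article 4, Article 5, Article 7, and Article 8.

1, 2, 4, 5, 7, 8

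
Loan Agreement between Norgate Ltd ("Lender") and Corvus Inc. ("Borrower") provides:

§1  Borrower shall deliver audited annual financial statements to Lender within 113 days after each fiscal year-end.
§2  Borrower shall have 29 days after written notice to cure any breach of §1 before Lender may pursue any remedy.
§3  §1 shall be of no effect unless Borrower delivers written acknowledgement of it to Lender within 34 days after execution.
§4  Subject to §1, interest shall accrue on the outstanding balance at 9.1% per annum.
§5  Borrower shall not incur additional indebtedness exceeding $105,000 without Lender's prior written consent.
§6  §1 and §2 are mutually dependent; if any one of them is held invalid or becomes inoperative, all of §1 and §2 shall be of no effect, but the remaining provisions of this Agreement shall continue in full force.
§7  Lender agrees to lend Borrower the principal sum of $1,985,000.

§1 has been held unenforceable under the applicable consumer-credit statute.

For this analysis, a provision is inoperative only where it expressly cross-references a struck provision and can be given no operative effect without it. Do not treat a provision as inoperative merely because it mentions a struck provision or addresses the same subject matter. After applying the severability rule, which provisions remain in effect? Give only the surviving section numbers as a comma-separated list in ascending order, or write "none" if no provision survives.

§1 is struck. The only function of §2 is the cure period for breach of §1, so it cannot stand once §1 is removed. §3 merely fixes the acknowledgement condition for §1; with §1 gone it has nothing to operate on and falls away. §4 mentions §1 but its own obligation stands independently of §1, so §4 is not affected. §6 declares §1 and §2 mutually dependent; since one of them has fallen, all of them are of no effect. The remainder continues in force under §6. That leaves §4, §5, §6, and §7 in effect.

4, 5, 6, 7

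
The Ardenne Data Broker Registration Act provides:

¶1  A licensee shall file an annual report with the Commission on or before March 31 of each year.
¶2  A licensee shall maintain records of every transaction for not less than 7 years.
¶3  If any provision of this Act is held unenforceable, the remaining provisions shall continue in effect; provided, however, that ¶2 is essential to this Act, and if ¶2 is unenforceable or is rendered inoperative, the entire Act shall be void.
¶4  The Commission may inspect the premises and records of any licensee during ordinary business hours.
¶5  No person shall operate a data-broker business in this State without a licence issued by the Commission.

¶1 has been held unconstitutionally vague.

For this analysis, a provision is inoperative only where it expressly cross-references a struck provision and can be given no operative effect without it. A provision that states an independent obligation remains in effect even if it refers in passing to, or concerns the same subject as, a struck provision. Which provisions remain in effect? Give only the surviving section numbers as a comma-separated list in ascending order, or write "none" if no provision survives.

2, 3, 4, 5

¶1 is struck. Nothing else in the Act is defined by reference to ¶1. ¶3 makes ¶2 an essential term, but ¶2 is unaffected, so the severability proviso in ¶3 preserves the remaining provisions. ¶2, ¶3, ¶4, and ¶5 remain in effect.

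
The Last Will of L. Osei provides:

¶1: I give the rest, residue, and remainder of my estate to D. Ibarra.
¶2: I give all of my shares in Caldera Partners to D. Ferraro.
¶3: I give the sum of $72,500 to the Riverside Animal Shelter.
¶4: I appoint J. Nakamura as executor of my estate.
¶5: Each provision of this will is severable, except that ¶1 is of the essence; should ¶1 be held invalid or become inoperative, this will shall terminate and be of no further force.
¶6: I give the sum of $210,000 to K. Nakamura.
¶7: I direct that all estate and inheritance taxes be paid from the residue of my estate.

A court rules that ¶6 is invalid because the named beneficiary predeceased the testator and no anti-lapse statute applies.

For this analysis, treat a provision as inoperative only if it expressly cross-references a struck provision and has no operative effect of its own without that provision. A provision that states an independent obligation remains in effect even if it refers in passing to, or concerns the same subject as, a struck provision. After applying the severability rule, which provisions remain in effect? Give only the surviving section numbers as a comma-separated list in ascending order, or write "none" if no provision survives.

¶6 is struck. Nothing else in the will is defined by reference to ¶6. ¶5 makes ¶1 an essential term, but ¶1 is unaffected, so the severability proviso in ¶5 preserves the remaining provisions. That leaves ¶1, ¶2, ¶3, ¶4, ¶5, and ¶7 in effect.

1, 2, 3, 4, 5, 7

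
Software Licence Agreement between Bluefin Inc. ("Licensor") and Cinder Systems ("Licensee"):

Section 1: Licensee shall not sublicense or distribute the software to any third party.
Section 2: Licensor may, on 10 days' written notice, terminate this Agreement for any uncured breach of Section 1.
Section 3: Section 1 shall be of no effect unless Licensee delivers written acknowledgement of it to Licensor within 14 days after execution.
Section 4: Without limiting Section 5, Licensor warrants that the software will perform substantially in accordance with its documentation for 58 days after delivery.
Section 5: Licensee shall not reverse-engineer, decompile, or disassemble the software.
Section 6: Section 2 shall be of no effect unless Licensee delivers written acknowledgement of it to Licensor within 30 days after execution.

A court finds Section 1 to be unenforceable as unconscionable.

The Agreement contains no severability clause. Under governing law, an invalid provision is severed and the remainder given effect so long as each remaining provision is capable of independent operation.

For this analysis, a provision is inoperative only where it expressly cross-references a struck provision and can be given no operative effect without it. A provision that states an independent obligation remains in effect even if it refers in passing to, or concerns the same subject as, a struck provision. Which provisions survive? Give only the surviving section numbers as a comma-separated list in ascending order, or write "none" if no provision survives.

4, 5

Section 1 is struck. Section 2 operates only by reference to Section 1, so it falls with Section 1. Section 3 operates only by reference to Section 1, so it falls with Section 1. Section 6 merely fixes the acknowledgement condition for Section 2; with Section 2 gone it has nothing to operate on and falls away. With no severability clause, the stated default rule severs what cannot stand and enforces each remaining provision that can operate on its own. Section 4 and Section 5 remain in effect.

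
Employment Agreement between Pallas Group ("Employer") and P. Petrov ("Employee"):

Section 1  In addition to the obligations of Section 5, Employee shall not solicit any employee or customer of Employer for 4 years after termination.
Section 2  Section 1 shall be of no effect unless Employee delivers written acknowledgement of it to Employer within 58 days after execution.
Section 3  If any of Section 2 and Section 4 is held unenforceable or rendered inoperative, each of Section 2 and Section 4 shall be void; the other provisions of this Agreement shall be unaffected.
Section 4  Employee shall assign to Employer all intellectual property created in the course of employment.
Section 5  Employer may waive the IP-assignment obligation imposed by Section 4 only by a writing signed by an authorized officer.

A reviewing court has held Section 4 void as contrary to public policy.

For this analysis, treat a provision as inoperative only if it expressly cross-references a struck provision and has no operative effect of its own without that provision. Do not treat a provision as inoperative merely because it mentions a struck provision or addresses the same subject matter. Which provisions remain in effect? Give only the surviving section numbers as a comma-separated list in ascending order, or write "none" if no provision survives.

1, 3

Section 4 is struck. Section 5 operates only by reference to Section 4, so it falls with Section 4. Although Section 1 refers to Section 5, its operative terms do not depend on Section 5, so it remains in effect. Section 3 declares Section 2 and Section 4 mutually dependent; since one of them has fallen, all of them are of no effect. That brings down Section 2 as well. The remainder continues in force under Section 3. That leaves Section 1 and Section 3 in effect.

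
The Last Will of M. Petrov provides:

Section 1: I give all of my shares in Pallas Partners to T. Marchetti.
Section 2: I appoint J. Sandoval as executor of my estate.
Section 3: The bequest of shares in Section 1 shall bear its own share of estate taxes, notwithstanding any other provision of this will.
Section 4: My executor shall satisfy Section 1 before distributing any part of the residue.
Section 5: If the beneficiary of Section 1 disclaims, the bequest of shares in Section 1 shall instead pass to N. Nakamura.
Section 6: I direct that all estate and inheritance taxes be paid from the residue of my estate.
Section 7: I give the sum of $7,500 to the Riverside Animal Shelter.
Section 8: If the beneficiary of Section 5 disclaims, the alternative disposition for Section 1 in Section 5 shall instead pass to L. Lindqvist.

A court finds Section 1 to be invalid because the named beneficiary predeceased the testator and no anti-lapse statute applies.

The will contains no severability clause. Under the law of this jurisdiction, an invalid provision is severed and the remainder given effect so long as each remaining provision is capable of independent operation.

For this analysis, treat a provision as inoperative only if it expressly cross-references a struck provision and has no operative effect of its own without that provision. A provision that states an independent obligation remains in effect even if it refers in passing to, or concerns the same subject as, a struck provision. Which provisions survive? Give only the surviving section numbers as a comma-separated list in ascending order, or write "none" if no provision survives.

2, 6, 7

Section 1 is struck. The only function of Section 3 is the tax charge on Section 1, so it cannot stand once Section 1 is removed. The only function of Section 4 is the priority direction for Section 1, so it cannot stand once Section 1 is removed. Section 5 merely fixes the alternative disposition for Section 1; with Section 1 gone it has nothing to operate on and falls away. Section 8 operates only by reference to Section 5, so it falls with Section 5. With no severability clause, the stated default rule severs what cannot stand and enforces each remaining provision that can operate on its own. The provisions still in force are Section 2, Section 6, and Section 7.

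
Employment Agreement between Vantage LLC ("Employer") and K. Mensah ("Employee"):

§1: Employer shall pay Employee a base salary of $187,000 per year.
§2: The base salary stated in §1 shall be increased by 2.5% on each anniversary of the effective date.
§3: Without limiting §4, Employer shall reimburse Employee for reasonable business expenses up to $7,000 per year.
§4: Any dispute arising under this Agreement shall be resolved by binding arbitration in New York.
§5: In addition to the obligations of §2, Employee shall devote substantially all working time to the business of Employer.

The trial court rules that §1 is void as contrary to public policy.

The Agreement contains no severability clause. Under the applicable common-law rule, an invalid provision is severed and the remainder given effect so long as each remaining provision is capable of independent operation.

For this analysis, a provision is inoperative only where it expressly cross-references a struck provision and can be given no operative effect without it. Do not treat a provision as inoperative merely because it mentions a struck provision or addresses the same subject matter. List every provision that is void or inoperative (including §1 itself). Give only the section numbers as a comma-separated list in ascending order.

1, 2

§1 is struck. §2 operates only by reference to §1, so it falls with §1. §5 mentions §2 but its own obligation stands independently of §2, so §5 is not affected. Under the stated default rule, only provisions that cannot operate independently fall away; the rest are enforced. That leaves §3, §4, and §5 in effect.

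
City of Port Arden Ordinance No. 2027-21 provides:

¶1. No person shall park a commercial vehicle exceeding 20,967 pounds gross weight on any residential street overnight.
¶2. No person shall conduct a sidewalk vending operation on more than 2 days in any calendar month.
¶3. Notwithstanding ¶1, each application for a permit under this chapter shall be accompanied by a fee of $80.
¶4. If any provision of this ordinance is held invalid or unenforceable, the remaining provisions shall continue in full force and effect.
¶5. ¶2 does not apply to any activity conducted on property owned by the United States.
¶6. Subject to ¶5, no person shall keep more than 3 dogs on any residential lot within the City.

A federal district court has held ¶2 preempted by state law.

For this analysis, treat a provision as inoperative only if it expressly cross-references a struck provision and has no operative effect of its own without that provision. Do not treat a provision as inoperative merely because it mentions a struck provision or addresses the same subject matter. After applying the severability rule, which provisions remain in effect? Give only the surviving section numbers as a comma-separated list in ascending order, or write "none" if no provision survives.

¶2 is struck. ¶5 merely fixes the public-property exemption from ¶2; with ¶2 gone it has nothing to operate on and falls away. Although ¶6 refers to ¶5, its operative terms do not depend on ¶5, so it remains in effect. ¶4 is a severability clause and preserves every provision that can still be given independent effect. The provisions still in force are ¶1, ¶3, ¶4, and ¶6.

1, 3, 4, 6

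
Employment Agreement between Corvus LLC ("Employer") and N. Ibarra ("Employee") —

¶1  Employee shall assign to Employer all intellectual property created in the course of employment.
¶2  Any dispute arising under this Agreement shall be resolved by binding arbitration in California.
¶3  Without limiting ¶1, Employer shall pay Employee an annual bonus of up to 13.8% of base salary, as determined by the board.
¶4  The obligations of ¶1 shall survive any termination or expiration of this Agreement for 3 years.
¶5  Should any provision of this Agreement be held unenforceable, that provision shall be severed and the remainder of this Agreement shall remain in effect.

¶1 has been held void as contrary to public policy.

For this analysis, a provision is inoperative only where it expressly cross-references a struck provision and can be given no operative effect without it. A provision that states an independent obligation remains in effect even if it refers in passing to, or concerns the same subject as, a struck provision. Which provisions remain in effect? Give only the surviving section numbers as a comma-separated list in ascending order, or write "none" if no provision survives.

¶1 is struck. The only function of ¶4 is the survival period for ¶1, so it cannot stand once ¶1 is removed. Although ¶3 refers to ¶1, its operative terms do not depend on ¶1, so it remains in effect. Under the severability clause in ¶5, the remaining provisions continue in force. The provisions still in force are ¶2, ¶3, and ¶5.

2, 3, 5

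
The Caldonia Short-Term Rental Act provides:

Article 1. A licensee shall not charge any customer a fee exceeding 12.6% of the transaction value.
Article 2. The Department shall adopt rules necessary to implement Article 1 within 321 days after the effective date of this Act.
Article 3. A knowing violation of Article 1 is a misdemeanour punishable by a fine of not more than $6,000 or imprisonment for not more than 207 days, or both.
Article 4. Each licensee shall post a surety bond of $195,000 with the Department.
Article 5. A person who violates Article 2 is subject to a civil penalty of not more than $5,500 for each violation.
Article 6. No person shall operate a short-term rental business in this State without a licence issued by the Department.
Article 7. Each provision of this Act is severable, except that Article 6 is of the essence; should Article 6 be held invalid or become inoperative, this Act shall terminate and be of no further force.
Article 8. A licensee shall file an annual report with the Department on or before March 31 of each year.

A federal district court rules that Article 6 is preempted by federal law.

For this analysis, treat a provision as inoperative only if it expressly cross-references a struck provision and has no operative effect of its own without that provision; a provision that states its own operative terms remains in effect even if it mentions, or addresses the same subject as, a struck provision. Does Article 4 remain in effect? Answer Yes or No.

Article 6 is struck. No other provision's operative terms depend on Article 6. Article 7 makes Article 6 an essential term, and Article 6 is the provision held invalid; under Article 7, the entire Act is therefore void. No provision of the Act survives. Article 4 is among the inoperative provisions, so the answer is no.

No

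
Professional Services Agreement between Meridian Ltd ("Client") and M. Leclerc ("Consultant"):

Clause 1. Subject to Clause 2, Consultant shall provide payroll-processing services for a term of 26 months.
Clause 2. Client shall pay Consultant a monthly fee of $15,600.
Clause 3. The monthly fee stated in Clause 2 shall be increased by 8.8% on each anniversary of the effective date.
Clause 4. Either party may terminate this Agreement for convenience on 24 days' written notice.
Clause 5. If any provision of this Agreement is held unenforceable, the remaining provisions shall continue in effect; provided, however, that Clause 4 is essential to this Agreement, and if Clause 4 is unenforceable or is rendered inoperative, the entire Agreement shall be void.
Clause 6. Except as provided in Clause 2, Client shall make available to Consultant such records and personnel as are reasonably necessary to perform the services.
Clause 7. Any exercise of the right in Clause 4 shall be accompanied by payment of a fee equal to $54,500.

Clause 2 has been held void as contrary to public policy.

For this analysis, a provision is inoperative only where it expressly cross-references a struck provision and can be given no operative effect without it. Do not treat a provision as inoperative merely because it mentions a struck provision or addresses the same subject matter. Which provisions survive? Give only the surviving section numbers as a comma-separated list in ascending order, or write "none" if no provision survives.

1, 4, 5, 6, 7

Clause 2 is struck. Clause 3 operates only by reference to Clause 2, so it falls with Clause 2. Although Clause 6 refers to Clause 2, its operative terms do not depend on Clause 2, so it remains in effect. Clause 1 mentions Clause 2 but its own obligation stands independently of Clause 2, so Clause 1 is not affected. Clause 5 makes Clause 4 an essential term, but Clause 4 is unaffected, so the severability proviso in Clause 5 preserves the remaining provisions. That leaves Clause 1, Clause 4, Clause 5, Clause 6, and Clause 7 in effect.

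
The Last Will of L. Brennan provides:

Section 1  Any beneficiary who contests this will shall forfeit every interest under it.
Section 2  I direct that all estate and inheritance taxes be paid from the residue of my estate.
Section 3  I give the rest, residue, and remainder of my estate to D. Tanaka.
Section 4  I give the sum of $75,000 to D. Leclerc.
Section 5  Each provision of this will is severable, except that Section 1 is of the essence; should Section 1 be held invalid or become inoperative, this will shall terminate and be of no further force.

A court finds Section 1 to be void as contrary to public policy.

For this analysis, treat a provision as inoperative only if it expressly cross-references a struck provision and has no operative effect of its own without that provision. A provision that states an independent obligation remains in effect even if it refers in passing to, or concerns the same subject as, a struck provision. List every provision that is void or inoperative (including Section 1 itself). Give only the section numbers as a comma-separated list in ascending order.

1, 2, 3, 4, 5

Section 1 is struck. No other provision's operative terms depend on Section 1. Section 5 makes Section 1 an essential term, and Section 1 is the provision held invalid; under Section 5, the entire will is therefore void. No provision of the will survives.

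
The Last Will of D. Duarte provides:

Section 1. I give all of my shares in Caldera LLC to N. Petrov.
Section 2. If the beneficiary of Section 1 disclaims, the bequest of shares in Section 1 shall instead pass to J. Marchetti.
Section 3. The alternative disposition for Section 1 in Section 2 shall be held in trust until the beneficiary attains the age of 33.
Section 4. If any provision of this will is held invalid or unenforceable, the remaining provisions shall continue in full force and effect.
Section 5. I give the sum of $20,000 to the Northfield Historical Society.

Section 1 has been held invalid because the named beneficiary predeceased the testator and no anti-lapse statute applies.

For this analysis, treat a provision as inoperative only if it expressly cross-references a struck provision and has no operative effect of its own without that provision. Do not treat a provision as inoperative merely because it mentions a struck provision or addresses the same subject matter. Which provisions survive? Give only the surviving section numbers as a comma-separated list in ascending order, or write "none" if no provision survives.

4, 5

Section 1 is struck. Section 2 operates only by reference to Section 1, so it falls with Section 1. Section 3 merely fixes the trust for Section 2; with Section 2 gone it has nothing to operate on and falls away. Under the severability clause in Section 4, the remaining provisions continue in force. Section 4 and Section 5 remain in effect.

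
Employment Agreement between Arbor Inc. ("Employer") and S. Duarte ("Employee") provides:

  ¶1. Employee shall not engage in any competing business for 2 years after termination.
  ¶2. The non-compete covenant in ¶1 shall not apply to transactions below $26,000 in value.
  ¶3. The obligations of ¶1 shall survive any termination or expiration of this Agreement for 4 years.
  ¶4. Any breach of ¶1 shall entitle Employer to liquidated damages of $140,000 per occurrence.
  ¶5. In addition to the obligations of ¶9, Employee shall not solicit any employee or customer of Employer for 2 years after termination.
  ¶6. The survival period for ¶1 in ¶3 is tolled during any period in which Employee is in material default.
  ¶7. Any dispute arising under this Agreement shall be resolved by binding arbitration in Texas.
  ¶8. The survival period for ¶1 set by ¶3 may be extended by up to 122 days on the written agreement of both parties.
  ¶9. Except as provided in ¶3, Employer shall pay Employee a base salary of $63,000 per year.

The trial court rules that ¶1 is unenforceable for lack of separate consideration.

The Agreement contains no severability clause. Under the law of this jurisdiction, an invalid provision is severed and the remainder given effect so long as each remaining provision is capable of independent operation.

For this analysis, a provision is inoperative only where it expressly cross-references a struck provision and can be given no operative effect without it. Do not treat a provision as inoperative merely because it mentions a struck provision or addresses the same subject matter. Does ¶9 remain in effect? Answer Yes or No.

¶1 is struck. ¶2 has no operative effect of its own apart from ¶1 and is therefore inoperative. The only function of ¶3 is the survival period for ¶1, so it cannot stand once ¶1 is removed. ¶4 has no operative effect of its own apart from ¶1 and is therefore inoperative. ¶6 operates only by reference to ¶3, so it falls with ¶3. The whole of ¶8 is the extension of the survival period for ¶1, defined by reference to ¶3, so ¶8 cannot stand once ¶3 is removed. ¶9 mentions ¶3 but its own obligation stands independently of ¶3, so ¶9 is not affected. Under the stated default rule, only provisions that cannot operate independently fall away; the rest are enforced. The provisions still in force are ¶5, ¶7, and ¶9. ¶9 is among the surviving provisions, so the answer is yes.

Yes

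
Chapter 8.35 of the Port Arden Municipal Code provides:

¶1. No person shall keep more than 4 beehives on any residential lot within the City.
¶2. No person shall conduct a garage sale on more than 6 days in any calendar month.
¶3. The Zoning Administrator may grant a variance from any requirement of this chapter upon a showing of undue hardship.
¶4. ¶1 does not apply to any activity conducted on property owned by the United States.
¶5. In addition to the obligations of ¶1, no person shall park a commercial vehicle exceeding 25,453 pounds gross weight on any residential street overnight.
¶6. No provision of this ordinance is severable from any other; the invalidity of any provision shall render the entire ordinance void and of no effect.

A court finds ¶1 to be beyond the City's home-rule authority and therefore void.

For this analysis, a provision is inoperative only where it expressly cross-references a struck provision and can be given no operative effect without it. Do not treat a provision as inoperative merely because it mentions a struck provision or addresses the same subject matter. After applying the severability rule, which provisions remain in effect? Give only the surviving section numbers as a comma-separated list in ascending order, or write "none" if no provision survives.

¶1 is struck. The only function of ¶4 is the public-property exemption from ¶1, so it cannot stand once ¶1 is removed. ¶6 provides that the ordinance is not severable, so the invalidity of any one provision voids the entire ordinance. No provision of the ordinance survives.

none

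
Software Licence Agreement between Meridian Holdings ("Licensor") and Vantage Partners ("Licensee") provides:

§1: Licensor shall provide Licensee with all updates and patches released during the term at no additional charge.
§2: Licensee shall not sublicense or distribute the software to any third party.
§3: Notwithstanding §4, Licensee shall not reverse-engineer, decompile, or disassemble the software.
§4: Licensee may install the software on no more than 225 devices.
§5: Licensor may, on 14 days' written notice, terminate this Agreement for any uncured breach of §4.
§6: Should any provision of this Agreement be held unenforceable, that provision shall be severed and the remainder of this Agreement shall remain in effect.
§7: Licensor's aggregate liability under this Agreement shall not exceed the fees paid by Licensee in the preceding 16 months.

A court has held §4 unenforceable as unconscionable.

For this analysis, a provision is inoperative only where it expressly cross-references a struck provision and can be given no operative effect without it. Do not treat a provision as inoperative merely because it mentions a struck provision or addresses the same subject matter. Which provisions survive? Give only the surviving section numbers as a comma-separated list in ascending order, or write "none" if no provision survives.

1, 2, 3, 6, 7

§4 is struck. §5 has no operative effect of its own apart from §4 and is therefore inoperative. §3 mentions §4 but its own obligation stands independently of §4, so §3 is not affected. §6 is a severability clause and preserves every provision that can still be given independent effect. §1, §2, §3, §6, and §7 remain in effect.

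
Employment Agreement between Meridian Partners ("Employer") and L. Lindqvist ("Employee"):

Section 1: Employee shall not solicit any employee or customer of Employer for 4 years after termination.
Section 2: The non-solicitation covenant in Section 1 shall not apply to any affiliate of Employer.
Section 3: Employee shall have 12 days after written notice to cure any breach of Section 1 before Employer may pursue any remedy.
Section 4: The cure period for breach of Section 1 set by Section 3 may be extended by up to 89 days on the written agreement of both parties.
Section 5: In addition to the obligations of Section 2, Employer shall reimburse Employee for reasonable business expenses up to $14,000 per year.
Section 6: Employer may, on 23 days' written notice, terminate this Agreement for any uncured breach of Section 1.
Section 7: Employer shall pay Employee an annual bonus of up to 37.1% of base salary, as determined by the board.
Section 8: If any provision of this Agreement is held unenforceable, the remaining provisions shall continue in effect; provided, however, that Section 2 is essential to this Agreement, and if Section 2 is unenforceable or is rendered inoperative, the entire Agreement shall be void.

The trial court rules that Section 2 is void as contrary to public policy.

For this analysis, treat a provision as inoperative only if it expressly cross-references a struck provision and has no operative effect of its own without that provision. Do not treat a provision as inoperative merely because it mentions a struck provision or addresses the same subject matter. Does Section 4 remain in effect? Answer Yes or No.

No

Section 2 is struck. No other provision's operative terms depend on Section 2. Section 8 makes Section 2 an essential term, and Section 2 is the provision held invalid; under Section 8, the entire Agreement is therefore void. No provision of the Agreement survives. Section 4 is among the inoperative provisions, so the answer is no.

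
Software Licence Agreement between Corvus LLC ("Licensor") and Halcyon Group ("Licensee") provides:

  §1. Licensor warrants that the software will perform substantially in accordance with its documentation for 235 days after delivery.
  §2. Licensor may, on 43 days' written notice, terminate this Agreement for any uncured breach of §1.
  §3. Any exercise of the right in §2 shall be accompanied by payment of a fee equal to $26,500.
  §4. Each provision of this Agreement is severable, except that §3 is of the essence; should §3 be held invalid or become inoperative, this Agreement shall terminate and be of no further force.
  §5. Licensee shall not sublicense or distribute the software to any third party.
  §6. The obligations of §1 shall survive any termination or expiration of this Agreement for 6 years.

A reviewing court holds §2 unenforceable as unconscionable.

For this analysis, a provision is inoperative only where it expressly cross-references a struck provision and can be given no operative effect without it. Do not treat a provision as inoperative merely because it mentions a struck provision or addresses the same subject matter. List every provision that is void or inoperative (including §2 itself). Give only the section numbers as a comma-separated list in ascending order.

§2 is struck. §3 merely fixes the exercise fee for §2; with §2 gone it has nothing to operate on and falls away. §4 makes §3 an essential term, and §3 has been rendered inoperative by the cascade; under §4, the entire Agreement is therefore void. No provision of the Agreement survives.

1, 2, 3, 4, 5, 6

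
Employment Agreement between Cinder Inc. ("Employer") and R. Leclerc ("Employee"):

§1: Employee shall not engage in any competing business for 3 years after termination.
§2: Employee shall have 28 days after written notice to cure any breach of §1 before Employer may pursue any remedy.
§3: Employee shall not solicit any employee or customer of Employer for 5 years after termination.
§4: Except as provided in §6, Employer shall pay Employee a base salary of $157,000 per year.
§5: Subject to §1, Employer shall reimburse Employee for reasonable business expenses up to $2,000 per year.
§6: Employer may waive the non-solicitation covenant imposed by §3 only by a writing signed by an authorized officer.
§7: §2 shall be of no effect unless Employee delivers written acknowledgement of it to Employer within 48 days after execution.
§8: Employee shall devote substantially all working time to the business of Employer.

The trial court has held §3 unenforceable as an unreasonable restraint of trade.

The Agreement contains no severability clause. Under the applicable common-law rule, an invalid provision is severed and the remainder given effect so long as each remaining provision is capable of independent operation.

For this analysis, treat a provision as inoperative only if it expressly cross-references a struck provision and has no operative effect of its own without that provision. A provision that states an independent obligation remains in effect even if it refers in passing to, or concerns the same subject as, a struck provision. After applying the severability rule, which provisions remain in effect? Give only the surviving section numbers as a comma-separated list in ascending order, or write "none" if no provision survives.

§3 is struck. §6 merely fixes the waiver condition for §3; with §3 gone it has nothing to operate on and falls away. Although §4 refers to §6, its operative terms do not depend on §6, so it remains in effect. With no severability clause, the stated default rule severs what cannot stand and enforces each remaining provision that can operate on its own. §1, §2, §4, §5, §7, and §8 remain in effect.

1, 2, 4, 5, 7, 8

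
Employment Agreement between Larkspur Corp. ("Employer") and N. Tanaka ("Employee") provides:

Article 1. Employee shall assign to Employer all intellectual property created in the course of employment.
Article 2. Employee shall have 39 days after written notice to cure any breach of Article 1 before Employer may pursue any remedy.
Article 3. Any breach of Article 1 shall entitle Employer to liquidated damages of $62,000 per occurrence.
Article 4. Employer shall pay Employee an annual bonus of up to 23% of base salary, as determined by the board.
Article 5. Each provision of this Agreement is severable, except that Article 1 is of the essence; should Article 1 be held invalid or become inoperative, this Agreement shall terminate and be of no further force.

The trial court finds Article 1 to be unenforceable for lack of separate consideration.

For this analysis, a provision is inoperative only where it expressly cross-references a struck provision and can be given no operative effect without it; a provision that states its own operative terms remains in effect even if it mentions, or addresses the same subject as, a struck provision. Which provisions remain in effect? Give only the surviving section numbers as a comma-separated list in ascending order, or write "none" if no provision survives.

none

Article 1 is struck. The only function of Article 2 is the cure period for breach of Article 1, so it cannot stand once Article 1 is removed. Article 3 does nothing except set the liquidated-damages amount by reference to Article 1; with Article 1 gone it has no independent effect and is inoperative. Article 5 makes Article 1 an essential term, and Article 1 is the provision held invalid; under Article 5, the entire Agreement is therefore void. No provision of the Agreement survives.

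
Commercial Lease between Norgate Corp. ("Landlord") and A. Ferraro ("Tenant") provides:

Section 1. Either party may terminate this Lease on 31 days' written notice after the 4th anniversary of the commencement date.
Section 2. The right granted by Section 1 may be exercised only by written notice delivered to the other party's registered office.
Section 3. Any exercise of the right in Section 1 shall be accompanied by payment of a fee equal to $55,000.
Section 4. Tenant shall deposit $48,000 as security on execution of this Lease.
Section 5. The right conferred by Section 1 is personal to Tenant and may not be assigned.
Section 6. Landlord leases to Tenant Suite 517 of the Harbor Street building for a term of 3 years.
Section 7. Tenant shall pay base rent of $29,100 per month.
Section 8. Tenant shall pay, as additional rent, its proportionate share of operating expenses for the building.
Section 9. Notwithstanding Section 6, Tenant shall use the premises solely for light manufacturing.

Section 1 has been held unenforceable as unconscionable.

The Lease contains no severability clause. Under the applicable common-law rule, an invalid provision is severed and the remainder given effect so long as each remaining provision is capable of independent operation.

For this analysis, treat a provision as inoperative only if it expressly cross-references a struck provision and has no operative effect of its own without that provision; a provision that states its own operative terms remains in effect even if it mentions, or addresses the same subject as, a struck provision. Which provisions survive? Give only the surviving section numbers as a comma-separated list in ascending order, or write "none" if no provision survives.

4, 6, 7, 8, 9

Section 1 is struck. The only function of Section 2 is the notice requirement for Section 1, so it cannot stand once Section 1 is removed. The only function of Section 3 is the exercise fee for Section 1, so it cannot stand once Section 1 is removed. Section 5 operates only by reference to Section 1, so it falls with Section 1. With no severability clause, the stated default rule severs what cannot stand and enforces each remaining provision that can operate on its own. Section 4, Section 6, Section 7, Section 8, and Section 9 remain in effect.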